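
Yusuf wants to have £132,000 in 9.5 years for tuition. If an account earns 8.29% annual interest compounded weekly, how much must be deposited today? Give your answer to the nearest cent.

Periodic rate = 8.29%/52 = 0.00159423; 494 periods.
P = 132,000/(1 + 0.0829/52)^494 ≈ 132,000/2.19662677192 ≈ 60,092.1384.

£60,092.14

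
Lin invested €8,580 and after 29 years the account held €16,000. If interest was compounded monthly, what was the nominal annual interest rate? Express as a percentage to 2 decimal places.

2.15%

The 348-period growth factor is 16,000/8,580 = 1.8648.
r/12 = 1.8648^(1/348) − 1 ≈ 0.00179228, so r ≈ 12·0.00179228 = 2.15073%.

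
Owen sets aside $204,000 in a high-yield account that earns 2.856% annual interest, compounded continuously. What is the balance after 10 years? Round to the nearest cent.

$271,434.27

A = P·e^(rt) = 204,000·e^(0.02856·10) = 204,000·e^0.2856.
e^0.2856 ≈ 1.33056012474, so A ≈ 271,434.2654.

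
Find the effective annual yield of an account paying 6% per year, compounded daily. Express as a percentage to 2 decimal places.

EAR = (1 + 6%/365)^365 − 1 = (1 + 0.000164384)^365 − 1.
(1 + 0.000164384)^365 ≈ 1.061831, so EAR ≈ 6.18313%.

6.18%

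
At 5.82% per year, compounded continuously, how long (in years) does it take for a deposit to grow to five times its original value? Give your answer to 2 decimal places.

27.65 years

e^(0.0582t) = 5, so 0.0582t = ln 5 ≈ 1.6094.
t ≈ 1.6094/0.0582 ≈ 27.6536.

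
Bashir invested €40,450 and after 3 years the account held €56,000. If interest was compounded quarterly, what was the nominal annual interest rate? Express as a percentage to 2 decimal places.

(1 + r/4)^12 = 56,000/40,450 = 1.38443.
1 + r/4 = 1.38443^(1/12) ≈ 1.027478, so r/4 ≈ 0.0274778.
r ≈ 4·0.0274778 = 10.99113%.

10.99%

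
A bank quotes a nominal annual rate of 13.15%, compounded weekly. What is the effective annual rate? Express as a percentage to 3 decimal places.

EAR = (1 + 13.15%/52)^52 − 1 = (1 + 0.00252885)^52 − 1.
(1 + 0.00252885)^52 ≈ 1.140349, so EAR ≈ 14.03486%.

14.035%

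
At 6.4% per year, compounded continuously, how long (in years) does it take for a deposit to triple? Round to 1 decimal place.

17.2 years

e^(0.064t) = 3, so 0.064t = ln 3 ≈ 1.0986.
t ≈ 1.0986/0.064 ≈ 17.1658.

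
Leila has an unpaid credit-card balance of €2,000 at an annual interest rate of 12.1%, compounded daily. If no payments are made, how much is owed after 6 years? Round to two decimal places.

€4,133.10

Periodic rate = 12.1%/365 = 0.000331507; periods = 365·6 = 2190.
A = 2,000·(1 + 0.121/365)^2190 ≈ 2,000·2.066548222 ≈ 4,133.0964.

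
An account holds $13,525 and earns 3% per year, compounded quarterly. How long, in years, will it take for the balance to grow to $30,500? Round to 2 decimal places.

(1 + 0.0075)^(4t) = 30,500/13,525 = 2.2551.
4t·ln(1 + 0.0075) = ln(2.2551); 4t = 0.81319/0.00747201 ≈ 108.8310.
t ≈ 27.2078 years.

27.21 years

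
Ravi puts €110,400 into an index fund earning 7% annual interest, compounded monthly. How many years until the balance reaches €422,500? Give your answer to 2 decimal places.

19.23 years

(1 + 0.00583333)^(12t) = 422,500/110,400 = 3.827.
12t·ln(1 + 0.00583333) = ln(3.827); 12t = 1.3421/0.00581639 ≈ 230.7411.
t ≈ 19.2284 years.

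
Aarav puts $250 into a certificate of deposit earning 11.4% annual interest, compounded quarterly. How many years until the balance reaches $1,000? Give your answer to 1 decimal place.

12.3 years

(1 + 0.0285)^(4t) = 1,000/250 = 4.
4t·ln(1 + 0.0285) = ln(4); 4t = 1.3863/0.0281014 ≈ 49.3318.
t ≈ 12.3330 years.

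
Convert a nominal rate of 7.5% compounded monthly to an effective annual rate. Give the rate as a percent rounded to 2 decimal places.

EAR = (1 + 7.5%/12)^12 − 1 = (1 + 0.00625)^12 − 1.
(1 + 0.00625)^12 ≈ 1.077633, so EAR ≈ 7.76326%.

7.76%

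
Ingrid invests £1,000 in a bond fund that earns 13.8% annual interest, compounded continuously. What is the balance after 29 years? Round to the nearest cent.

A = P·e^(rt) = 1,000·e^(0.138·29) = 1,000·e^4.002.
e^4.002 ≈ 54.707455602, so A ≈ 54,707.4556.

£54,707.46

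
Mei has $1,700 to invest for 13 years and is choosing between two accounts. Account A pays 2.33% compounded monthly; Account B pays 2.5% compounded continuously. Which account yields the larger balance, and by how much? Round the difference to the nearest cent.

Account B, by $52.10

A: (1 + 0.0233/12)^156 ≈ 1.353381553, so 1,700 × 1.353381553 ≈ 2,300.7486.
B: e^(0.025·13) = e^0.325 ≈ 1.384030646, so 1,700 × 1.384030646 ≈ 2,352.8521.
Difference ≈ 52.1035 in favor of B.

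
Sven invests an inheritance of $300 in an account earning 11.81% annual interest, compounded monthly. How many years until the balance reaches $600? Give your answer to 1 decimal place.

5.9 years

(1 + 0.00984167)^(12t) = 600/300 = 2.
12t·ln(1 + 0.00984167) = ln(2); 12t = 0.69315/0.00979355 ≈ 70.7759.
t ≈ 5.8980 years.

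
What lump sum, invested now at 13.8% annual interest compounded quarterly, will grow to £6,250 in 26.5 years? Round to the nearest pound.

Periodic rate = 13.8%/4 = 0.0345; 106 periods.
P = 6,250/(1 + 0.0345)^106 ≈ 6,250/36.4277603 ≈ 171.5724.

£172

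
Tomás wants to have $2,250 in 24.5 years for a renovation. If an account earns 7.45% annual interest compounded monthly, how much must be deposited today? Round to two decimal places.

$364.70

Growth factor = (1 + 0.0745/12)^294 ≈ 6.169436234.
P = 2,250/6.169436234 ≈ 364.7011.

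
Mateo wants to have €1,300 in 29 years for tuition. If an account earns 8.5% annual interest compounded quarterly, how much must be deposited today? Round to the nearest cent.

€113.40

Periodic rate = 8.5%/4 = 0.02125; 116 periods.
P = 1,300/(1 + 0.02125)^116 ≈ 1,300/11.46357474 ≈ 113.4027.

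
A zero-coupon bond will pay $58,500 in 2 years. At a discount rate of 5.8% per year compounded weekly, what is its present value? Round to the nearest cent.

$52,096.17

Growth factor = (1 + 0.058/52)^104 ≈ 1.1229232793.
P = 58,500/1.1229232793 ≈ 52,096.1682.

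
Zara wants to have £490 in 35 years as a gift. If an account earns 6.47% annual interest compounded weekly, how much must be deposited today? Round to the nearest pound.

£51

Growth factor = (1 + 0.0647/52)^1820 ≈ 9.61276966.
P = 490/9.61276966 ≈ 50.9739.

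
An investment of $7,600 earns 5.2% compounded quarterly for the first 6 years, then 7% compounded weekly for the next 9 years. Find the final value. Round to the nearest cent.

$19,447.41

Phase 1: 7,600·(1 + 0.013)^24 ≈ 10,361.9211.
Phase 2: 10,361.9211·(1 + 0.07/52)^468 ≈ 19,447.4119.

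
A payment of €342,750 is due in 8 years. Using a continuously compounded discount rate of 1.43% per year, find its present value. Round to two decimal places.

€305,699.11

P = A·e^(−rt) = 342,750·e^(−0.1144).
e^(−0.1144) ≈ 0.891901124071, so P ≈ 305,699.1103.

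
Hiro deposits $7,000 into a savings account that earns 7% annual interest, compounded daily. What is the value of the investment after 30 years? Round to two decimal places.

$57,151.68

Growth factor = (1 + 0.07/365)^10950 ≈ 8.1645258678.
A ≈ 7,000 × 8.1645258678 ≈ 57,151.6811.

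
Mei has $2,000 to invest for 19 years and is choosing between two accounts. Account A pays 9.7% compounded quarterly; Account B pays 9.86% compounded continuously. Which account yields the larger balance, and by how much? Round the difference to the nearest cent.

A: (1 + 0.02425)^76 ≈ 6.178085574, so 2,000 × 6.178085574 ≈ 12,356.1711.
B: e^(0.0986·19) = e^1.8734 ≈ 6.5103941519, so 2,000 × 6.5103941519 ≈ 13,020.7883.
Difference ≈ 664.6172 in favor of B.

Account B, by $664.62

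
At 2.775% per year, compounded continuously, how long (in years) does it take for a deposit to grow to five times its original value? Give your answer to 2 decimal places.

e^(0.02775t) = 5, so 0.02775t = ln 5 ≈ 1.6094.
t ≈ 1.6094/0.02775 ≈ 57.9978.

58.00 years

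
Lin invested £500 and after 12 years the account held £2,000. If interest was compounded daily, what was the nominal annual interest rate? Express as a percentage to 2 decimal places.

11.55%

The 4380-period growth factor is 2,000/500 = 4.
r/365 = 4^(1/4380) − 1 ≈ 0.000316556, so r ≈ 365·0.000316556 = 11.55428%.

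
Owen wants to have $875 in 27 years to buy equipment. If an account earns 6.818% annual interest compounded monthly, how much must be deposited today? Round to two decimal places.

$139.57

Growth factor = (1 + 0.06818/12)^324 ≈ 6.26920873.
P = 875/6.26920873 ≈ 139.5710.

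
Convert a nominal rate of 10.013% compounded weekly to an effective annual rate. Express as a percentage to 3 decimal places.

EAR = (1 + 10.013%/52)^52 − 1 = (1 + 0.00192558)^52 − 1.
(1 + 0.00192558)^52 ≈ 1.105208, so EAR ≈ 10.52082%.

10.521%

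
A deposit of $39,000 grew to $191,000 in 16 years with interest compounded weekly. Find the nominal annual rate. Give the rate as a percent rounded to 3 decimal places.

9.939%

The 832-period growth factor is 191,000/39,000 = 4.89744.
r/52 = 4.89744^(1/832) − 1 ≈ 0.00191133, so r ≈ 52·0.00191133 = 9.93893%.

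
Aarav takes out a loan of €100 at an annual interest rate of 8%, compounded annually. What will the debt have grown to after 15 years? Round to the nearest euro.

Annual rate = 8% = 0.08; years = 15.
A = 100·(1 + 0.08)^15 ≈ 100·3.17216911 ≈ 317.2169.

€317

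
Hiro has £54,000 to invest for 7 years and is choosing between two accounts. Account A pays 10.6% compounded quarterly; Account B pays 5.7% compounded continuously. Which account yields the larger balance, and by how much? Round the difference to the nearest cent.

Account A, by £31,838.72

Account A growth factor: (1 + 0.0265)^28 ≈ 2.07993950541; balance ≈ 112,316.7333.
Account B growth factor: e^(0.057·7) = e^0.399 ≈ 1.4903336186; balance ≈ 80,478.0154.
Account A is larger by 31,838.7179.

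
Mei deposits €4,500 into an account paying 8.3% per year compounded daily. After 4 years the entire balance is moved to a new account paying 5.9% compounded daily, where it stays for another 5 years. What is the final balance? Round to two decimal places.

€8,423.42

Phase 1: 4,500·(1 + 0.083/365)^1460 ≈ 6,271.6511.
Phase 2: 6,271.6511·(1 + 0.059/365)^1825 ≈ 8,423.4191.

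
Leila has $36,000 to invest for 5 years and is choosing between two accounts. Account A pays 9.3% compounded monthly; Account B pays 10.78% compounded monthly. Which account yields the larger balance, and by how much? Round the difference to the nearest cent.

Account B, by $4,356.29

A: (1 + 0.00775)^60 ≈ 1.5891628703, so 36,000 × 1.5891628703 ≈ 57,209.8633.
B: (1 + 0.1078/12)^60 ≈ 1.7101710484, so 36,000 × 1.7101710484 ≈ 61,566.1577.
Difference ≈ 4,356.2944 in favor of B.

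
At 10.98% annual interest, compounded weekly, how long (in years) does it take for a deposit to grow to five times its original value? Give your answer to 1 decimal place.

(1 + 0.00211154)^(52t) = 5.
52t = ln 5 / ln(1 + 0.00211154) ≈ 1.6094/0.00210931 ≈ 763.0155.
t ≈ 14.6734.

14.7 years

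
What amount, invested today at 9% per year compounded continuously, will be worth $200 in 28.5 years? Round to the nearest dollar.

P = A·e^(−rt) = 200·e^(−2.565).
e^(−2.565) ≈ 0.0769191814, so P ≈ 15.3838.

$15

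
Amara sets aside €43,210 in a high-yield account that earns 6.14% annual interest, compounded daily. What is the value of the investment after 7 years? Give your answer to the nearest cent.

Periodic rate = 6.14%/365 = 0.000168219; periods = 365·7 = 2555.
A = 43,210·(1 + 0.0614/365)^2555 ≈ 43,210·1.5368945488 ≈ 66,409.2135.

€66,409.21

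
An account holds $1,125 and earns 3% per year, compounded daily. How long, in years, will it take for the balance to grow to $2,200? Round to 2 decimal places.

22.36 years

(1 + 0.0000821918)^(365t) = 2,200/1,125 = 1.9556.
365t·ln(1 + 0.0000821918) = ln(1.9556); 365t = 0.67067/8.21884e-05 ≈ 8160.2063.
t ≈ 22.3567 years.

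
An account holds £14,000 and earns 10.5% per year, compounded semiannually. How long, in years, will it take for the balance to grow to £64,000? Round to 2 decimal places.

We need (1 + 0.0525)^(2t) = 4.5714, so 2t = ln 4.5714 / ln 1.0525 ≈ 29.7025.
t ≈ 29.7025/2 = 14.8512 years.

14.85 years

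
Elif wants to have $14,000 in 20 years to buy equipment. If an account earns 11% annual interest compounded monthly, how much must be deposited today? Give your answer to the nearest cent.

Periodic rate = 11%/12 = 0.00916667; 240 periods.
P = 14,000/(1 + 0.11/12)^240 ≈ 14,000/8.9350153492 ≈ 1,566.8692.

$1,566.87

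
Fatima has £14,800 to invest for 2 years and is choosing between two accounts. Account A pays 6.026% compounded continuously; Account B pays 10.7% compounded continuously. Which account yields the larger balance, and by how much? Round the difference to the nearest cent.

Account A growth factor: e^(0.06026·2) = e^0.12052 ≈ 1.1280833024; balance ≈ 16,695.6329.
Account B growth factor: e^(0.107·2) = e^0.214 ≈ 1.2386226548; balance ≈ 18,331.6153.
Account B is larger by 1,635.9824.

Account B, by £1,635.98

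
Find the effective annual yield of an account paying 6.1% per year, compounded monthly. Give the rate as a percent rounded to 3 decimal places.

EAR = (1 + 6.1%/12)^12 − 1 = (1 + 0.00508333)^12 − 1.
(1 + 0.00508333)^12 ≈ 1.062735, so EAR ≈ 6.27347%.

6.273%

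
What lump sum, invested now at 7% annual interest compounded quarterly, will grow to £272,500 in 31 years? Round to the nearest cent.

£31,702.88

Periodic rate = 7%/4 = 0.0175; 124 periods.
P = 272,500/(1 + 0.0175)^124 ≈ 272,500/8.59543418444 ≈ 31,702.8778.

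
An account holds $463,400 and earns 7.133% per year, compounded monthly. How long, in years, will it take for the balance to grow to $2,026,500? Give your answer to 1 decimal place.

20.7 years

We need (1 + 0.00594417)^(12t) = 4.3731, so 12t = ln 4.3731 / ln 1.005944 ≈ 248.9593.
t ≈ 248.9593/12 = 20.7466 years.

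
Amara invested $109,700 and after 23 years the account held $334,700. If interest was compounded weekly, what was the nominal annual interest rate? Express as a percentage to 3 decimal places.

(1 + r/52)^1196 = 334,700/109,700 = 3.05105.
1 + r/52 = 3.05105^(1/1196) ≈ 1.000933, so r/52 ≈ 0.000933115.
r ≈ 52·0.000933115 = 4.85220%.

4.852%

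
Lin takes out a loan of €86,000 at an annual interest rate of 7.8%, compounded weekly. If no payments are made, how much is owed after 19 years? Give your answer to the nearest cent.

€378,129.57

Periodic rate = 7.8%/52 = 0.0015; periods = 52·19 = 988.
A = 86,000·(1 + 0.0015)^988 ≈ 86,000·4.39685542925 ≈ 378,129.5669.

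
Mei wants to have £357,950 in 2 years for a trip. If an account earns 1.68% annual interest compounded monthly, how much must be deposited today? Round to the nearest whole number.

Periodic rate = 1.68%/12 = 0.0014; 24 periods.
P = 357,950/(1 + 0.0014)^24 ≈ 357,950/1.03414655491 ≈ 346,130.8248.

£346,131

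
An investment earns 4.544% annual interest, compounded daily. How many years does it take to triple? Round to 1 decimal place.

24.2 years

(1 + 0.000124493)^(365t) = 3.
365t = ln 3 / ln(1 + 0.000124493) ≈ 1.0986/0.000124485 ≈ 8825.2299.
t ≈ 24.1787.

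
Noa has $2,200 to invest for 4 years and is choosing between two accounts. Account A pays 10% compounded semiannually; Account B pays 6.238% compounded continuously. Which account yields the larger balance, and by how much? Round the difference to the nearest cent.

Account A, by $426.90

Account A growth factor: (1 + 0.05)^8 ≈ 1.477455444; balance ≈ 3,250.4020.
Account B growth factor: e^(0.06238·4) = e^0.24952 ≈ 1.283409232; balance ≈ 2,823.5003.
Account A is larger by 426.9017.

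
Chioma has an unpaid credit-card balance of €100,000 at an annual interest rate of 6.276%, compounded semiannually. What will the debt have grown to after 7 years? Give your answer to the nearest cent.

Periodic rate = 6.276%/2 = 0.03138; periods = 2·7 = 14.
A = 100,000·(1 + 0.03138)^14 ≈ 100,000·1.54121021021 ≈ 154,121.0210.

€154,121.02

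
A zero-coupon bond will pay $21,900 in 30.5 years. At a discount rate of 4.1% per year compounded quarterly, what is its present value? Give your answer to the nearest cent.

Periodic rate = 4.1%/4 = 0.01025; 122 periods.
P = 21,900/(1 + 0.01025)^122 ≈ 21,900/3.4699307852 ≈ 6,311.3651.

$6,311.37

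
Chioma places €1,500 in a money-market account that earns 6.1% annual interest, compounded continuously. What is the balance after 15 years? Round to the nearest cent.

€3,745.16

A = P·e^(rt) = 1,500·e^(0.061·15) = 1,500·e^0.915.
e^0.915 ≈ 2.496775252, so A ≈ 3,745.1629.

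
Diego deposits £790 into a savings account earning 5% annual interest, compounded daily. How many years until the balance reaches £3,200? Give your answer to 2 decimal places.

27.98 years

(1 + 0.000136986)^(365t) = 3,200/790 = 4.0506.
365t·ln(1 + 0.000136986) = ln(4.0506); 365t = 1.3989/0.000136977 ≈ 10212.4734.
t ≈ 27.9794 years.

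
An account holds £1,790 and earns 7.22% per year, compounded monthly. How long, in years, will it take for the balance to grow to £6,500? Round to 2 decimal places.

17.91 years

(1 + 0.00601667)^(12t) = 6,500/1,790 = 3.6313.
12t·ln(1 + 0.00601667) = ln(3.6313); 12t = 1.2896/0.00599864 ≈ 214.9799.
t ≈ 17.9150 years.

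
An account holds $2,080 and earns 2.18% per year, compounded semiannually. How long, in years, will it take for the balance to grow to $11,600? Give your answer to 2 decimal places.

79.27 years

(1 + 0.0109)^(2t) = 11,600/2,080 = 5.5769.
2t·ln(1 + 0.0109) = ln(5.5769); 2t = 1.7186/0.010841 ≈ 158.5309.
t ≈ 79.2655 years.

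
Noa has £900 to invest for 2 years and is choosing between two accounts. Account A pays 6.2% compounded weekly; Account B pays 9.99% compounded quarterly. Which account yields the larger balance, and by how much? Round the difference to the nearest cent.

A: (1 + 0.062/52)^104 ≈ 1.131932258, so 900 × 1.131932258 ≈ 1,018.7390.
B: (1 + 0.024975)^8 ≈ 1.218165181, so 900 × 1.218165181 ≈ 1,096.3487.
Difference ≈ 77.6096 in favor of B.

Account B, by £77.61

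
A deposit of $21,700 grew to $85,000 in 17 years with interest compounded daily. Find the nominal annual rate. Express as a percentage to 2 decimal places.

8.03%

(1 + r/365)^6205 = 85,000/21,700 = 3.91705.
1 + r/365 = 3.91705^(1/6205) ≈ 1.00022, so r/365 ≈ 0.000220063.
r ≈ 365·0.000220063 = 8.03229%.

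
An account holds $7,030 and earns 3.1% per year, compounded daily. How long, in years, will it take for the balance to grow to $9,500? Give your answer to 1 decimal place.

9.7 years

We need (1 + 0.0000849315)^(365t) = 1.3514, so 365t = ln 1.3514 / ln 1.000085 ≈ 3545.4202.
t ≈ 3545.4202/365 = 9.7135 years.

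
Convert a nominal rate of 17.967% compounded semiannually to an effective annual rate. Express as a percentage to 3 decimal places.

18.774%

One year is 2 periods at 0.089835 each: (1 + 0.089835)^2 ≈ 1.18774.
EAR = 1.18774 − 1 ≈ 18.77403%.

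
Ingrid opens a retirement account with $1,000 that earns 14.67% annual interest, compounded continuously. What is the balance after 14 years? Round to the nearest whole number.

A = P·e^(rt) = 1,000·e^(0.1467·14) = 1,000·e^2.0538.
e^2.0538 ≈ 7.797475286, so A ≈ 7,797.4753.

$7,797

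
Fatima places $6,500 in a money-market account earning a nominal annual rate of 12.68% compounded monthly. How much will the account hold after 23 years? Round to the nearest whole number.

$118,262

Growth factor = (1 + 0.1268/12)^276 ≈ 18.1941365879.
A ≈ 6,500 × 18.1941365879 ≈ 118,261.8878.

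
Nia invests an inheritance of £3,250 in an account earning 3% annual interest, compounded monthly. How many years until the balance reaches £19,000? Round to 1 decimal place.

(1 + 0.0025)^(12t) = 19,000/3,250 = 5.8462.
12t·ln(1 + 0.0025) = ln(5.8462); 12t = 1.7658/0.00249688 ≈ 707.1961.
t ≈ 58.9330 years.

58.9 years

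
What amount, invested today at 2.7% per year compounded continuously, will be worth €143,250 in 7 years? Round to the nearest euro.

P = A·e^(−rt) = 143,250·e^(−0.189).
e^(−0.189) ≈ 0.827786506695, so P ≈ 118,580.4171.

€118,580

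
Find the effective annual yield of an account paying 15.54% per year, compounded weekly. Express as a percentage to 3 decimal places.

One year is 52 periods at 0.00298846 each: (1 + 0.00298846)^52 ≈ 1.167854.
EAR = 1.167854 − 1 ≈ 16.78544%.

16.785%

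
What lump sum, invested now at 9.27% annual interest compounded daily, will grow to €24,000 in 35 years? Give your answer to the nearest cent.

Periodic rate = 9.27%/365 = 0.000253973; 12775 periods.
P = 24,000/(1 + 0.0927/365)^12775 ≈ 24,000/25.638318857 ≈ 936.0988.

€936.10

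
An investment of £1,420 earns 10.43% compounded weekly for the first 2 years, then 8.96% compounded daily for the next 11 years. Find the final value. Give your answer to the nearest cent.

After 2 years at 10.43%: 1,420 × 1.231694764 ≈ 1,749.0066.
Then 11 years at 8.96%: 1,749.0066 × 2.679094991 ≈ 4,685.7547.

£4,685.75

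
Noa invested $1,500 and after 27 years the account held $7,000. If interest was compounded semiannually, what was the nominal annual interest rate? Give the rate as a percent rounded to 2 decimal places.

5.79%

(1 + r/2)^54 = 7,000/1,500 = 4.66667.
1 + r/2 = 4.66667^(1/54) ≈ 1.028938, so r/2 ≈ 0.0289375.
r ≈ 2·0.0289375 = 5.78751%.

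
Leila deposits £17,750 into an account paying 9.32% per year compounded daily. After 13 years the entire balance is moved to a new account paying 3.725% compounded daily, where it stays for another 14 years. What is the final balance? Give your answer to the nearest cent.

After 13 years at 9.32%: 17,750 × 3.35833508201 ≈ 59,610.4477.
Then 14 years at 3.725%: 59,610.4477 × 1.68450776078 ≈ 100,414.2618.

£100,414.26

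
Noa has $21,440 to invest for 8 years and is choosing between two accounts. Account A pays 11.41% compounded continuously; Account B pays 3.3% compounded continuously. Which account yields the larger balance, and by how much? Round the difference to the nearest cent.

Account A, by $25,495.59

A: e^(0.1141·8) = e^0.9128 ≈ 2.4912883841, so 21,440 × 2.4912883841 ≈ 53,413.2230.
B: e^(0.033·8) = e^0.264 ≈ 1.3021281963, so 21,440 × 1.3021281963 ≈ 27,917.6285.
Difference ≈ 25,495.5944 in favor of A.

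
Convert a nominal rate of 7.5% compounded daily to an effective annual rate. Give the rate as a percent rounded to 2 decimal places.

One year is 365 periods at 0.000205479 each: (1 + 0.000205479)^365 ≈ 1.077876.
EAR = 1.077876 − 1 ≈ 7.78758%.

7.79%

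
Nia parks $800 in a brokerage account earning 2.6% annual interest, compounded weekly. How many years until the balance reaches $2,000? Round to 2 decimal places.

We need (1 + 0.0005)^(52t) = 2.5, so 52t = ln 2.5 / ln 1.0005 ≈ 1833.0396.
t ≈ 1833.0396/52 = 35.2508 years.

35.25 years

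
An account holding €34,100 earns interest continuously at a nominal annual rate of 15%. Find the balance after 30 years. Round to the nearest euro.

€3,069,584

A = P·e^(rt) = 34,100·e^(0.15·30) = 34,100·e^4.5.
e^4.5 ≈ 90.01713130052, so A ≈ 3,069,584.1773.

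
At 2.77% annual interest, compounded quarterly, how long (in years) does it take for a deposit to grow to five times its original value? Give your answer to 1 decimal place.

(1 + 0.006925)^(4t) = 5.
4t = ln 5 / ln(1 + 0.006925) ≈ 1.6094/0.00690113 ≈ 233.2136.
t ≈ 58.3034.

58.3 years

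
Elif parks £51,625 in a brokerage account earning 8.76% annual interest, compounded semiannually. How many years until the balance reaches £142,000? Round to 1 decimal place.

We need (1 + 0.0438)^(2t) = 2.7506, so 2t = ln 2.7506 / ln 1.0438 ≈ 23.6032.
t ≈ 23.6032/2 = 11.8016 years.

11.8 years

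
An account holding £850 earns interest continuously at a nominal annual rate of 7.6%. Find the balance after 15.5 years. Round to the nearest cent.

A = P·e^(rt) = 850·e^(0.076·15.5) = 850·e^1.178.
e^1.178 ≈ 3.247871959, so A ≈ 2,760.6912.

£2,760.69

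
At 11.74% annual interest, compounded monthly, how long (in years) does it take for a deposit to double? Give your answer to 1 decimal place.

5.9 years

(1 + 0.00978333)^(12t) = 2.
12t = ln 2 / ln(1 + 0.00978333) ≈ 0.69315/0.00973579 ≈ 71.1958.
t ≈ 5.9330.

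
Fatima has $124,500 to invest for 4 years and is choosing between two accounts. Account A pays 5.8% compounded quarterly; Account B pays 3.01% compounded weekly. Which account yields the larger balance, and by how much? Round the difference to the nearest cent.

Account A, by $16,323.43

Account A growth factor: (1 + 0.0145)^16 ≈ 1.25902055898; balance ≈ 156,748.0596.
Account B growth factor: (1 + 0.0301/52)^208 ≈ 1.1279086513; balance ≈ 140,424.6271.
Account A is larger by 16,323.4325.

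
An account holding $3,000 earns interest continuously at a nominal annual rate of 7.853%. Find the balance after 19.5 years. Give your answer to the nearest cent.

$13,873.04

A = P·e^(rt) = 3,000·e^(0.07853·19.5) = 3,000·e^1.531335.
e^1.531335 ≈ 4.6243462055, so A ≈ 13,873.0386.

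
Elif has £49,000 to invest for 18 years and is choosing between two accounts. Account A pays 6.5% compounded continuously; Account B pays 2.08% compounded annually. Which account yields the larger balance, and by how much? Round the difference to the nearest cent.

A: e^(0.065·18) = e^1.17 ≈ 3.22199263853, so 49,000 × 3.22199263853 ≈ 157,877.6393.
B: (1 + 0.0208)^18 ≈ 1.4485447111, so 49,000 × 1.4485447111 ≈ 70,978.6908.
Difference ≈ 86,898.9484 in favor of A.

Account A, by £86,898.95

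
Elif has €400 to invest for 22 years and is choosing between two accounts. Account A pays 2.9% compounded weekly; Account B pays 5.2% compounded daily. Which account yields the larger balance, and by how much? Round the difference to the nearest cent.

Account B, by €498.68

Account A growth factor: (1 + 0.029/52)^1144 ≈ 1.89235515; balance ≈ 756.9421.
Account B growth factor: (1 + 0.052/365)^8030 ≈ 3.139044698; balance ≈ 1,255.6179.
Account B is larger by 498.6758.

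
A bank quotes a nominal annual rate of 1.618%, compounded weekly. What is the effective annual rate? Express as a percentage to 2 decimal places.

1.63%

EAR = (1 + 1.618%/52)^52 − 1 = (1 + 0.000311154)^52 − 1.
(1 + 0.000311154)^52 ≈ 1.016309, so EAR ≈ 1.63090%.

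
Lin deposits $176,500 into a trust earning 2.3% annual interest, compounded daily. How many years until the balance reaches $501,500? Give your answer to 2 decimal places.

(1 + 0.0000630137)^(365t) = 501,500/176,500 = 2.8414.
365t·ln(1 + 0.0000630137) = ln(2.8414); 365t = 1.0443/6.30117e-05 ≈ 16572.8350.
t ≈ 45.4050 years.

45.41 years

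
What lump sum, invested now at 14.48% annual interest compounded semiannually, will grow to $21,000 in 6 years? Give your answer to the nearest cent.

Growth factor = (1 + 0.0724)^12 ≈ 2.313564777.
P = 21,000/2.313564777 ≈ 9,076.9017.

$9,076.90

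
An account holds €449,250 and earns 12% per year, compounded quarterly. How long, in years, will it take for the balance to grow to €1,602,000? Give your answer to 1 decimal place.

10.8 years

(1 + 0.03)^(4t) = 1,602,000/449,250 = 3.5659.
4t·ln(1 + 0.03) = ln(3.5659); 4t = 1.2714/0.0295588 ≈ 43.0135.
t ≈ 10.7534 years.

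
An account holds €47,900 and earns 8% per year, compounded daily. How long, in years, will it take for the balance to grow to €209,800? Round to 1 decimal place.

18.5 years

We need (1 + 0.000219178)^(365t) = 4.38, so 365t = ln 4.38 / ln 1.000219 ≈ 6739.7298.
t ≈ 6739.7298/365 = 18.4650 years.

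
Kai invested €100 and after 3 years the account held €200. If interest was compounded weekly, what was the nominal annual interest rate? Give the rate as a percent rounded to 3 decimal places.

(1 + r/52)^156 = 200/100 = 2.
1 + r/52 = 2^(1/156) ≈ 1.004453, so r/52 ≈ 0.00445314.
r ≈ 52·0.00445314 = 23.15631%.

23.156%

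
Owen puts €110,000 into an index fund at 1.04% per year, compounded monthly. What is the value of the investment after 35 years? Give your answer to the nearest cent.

Growth factor = (1 + 0.0104/12)^420 ≈ 1.43884737313.
A ≈ 110,000 × 1.43884737313 ≈ 158,273.2110.

€158,273.21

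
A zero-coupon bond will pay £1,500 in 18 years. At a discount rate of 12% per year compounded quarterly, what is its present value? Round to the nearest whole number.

Periodic rate = 12%/4 = 0.03; 72 periods.
P = 1,500/(1 + 0.03)^72 ≈ 1,500/8.400017267 ≈ 178.5711.

£179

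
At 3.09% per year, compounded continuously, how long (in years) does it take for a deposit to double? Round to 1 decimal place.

e^(0.0309t) = 2, so 0.0309t = ln 2 ≈ 0.69315.
t ≈ 0.69315/0.0309 ≈ 22.4319.

22.4 years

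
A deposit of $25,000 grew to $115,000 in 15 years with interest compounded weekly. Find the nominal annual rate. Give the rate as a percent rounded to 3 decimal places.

10.184%

(1 + r/52)^780 = 115,000/25,000 = 4.6.
1 + r/52 = 4.6^(1/780) ≈ 1.001958, so r/52 ≈ 0.0019584.
r ≈ 52·0.0019584 = 10.18367%.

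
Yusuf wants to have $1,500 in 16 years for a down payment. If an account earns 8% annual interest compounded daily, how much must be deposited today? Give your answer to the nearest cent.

$417.11

Periodic rate = 8%/365 = 0.000219178; 5840 periods.
P = 1,500/(1 + 0.08/365)^5840 ≈ 1,500/3.59613532 ≈ 417.1144.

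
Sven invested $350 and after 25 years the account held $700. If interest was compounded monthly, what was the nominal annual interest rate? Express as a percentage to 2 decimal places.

2.78%

The 300-period growth factor is 700/350 = 2.
r/12 = 2^(1/300) − 1 ≈ 0.00231316, so r ≈ 12·0.00231316 = 2.77579%.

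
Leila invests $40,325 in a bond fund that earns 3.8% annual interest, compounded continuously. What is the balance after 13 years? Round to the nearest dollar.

$66,087

A = P·e^(rt) = 40,325·e^(0.038·13) = 40,325·e^0.494.
e^0.494 ≈ 1.6388585608, so A ≈ 66,086.9715.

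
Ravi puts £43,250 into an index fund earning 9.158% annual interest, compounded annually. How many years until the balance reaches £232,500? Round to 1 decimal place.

19.2 years

We need (1 + 0.09158)^t = 5.3757, so t = ln 5.3757 / ln 1.09158 ≈ 19.1940.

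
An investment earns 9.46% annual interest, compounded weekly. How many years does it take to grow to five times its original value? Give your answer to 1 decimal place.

17.0 years

(1 + 0.00181923)^(52t) = 5.
52t = ln 5 / ln(1 + 0.00181923) ≈ 1.6094/0.00181758 ≈ 885.4849.
t ≈ 17.0286.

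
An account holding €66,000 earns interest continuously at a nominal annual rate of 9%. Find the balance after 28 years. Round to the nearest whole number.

A = P·e^(rt) = 66,000·e^(0.09·28) = 66,000·e^2.52.
e^2.52 ≈ 12.4285966636, so A ≈ 820,287.3798.

€820,287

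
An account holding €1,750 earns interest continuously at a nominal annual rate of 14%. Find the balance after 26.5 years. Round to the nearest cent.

€71,494.16

A = P·e^(rt) = 1,750·e^(0.14·26.5) = 1,750·e^3.71.
e^3.71 ≈ 40.853806527, so A ≈ 71,494.1614.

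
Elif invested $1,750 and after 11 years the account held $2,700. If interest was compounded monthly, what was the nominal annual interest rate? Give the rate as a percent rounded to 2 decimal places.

3.95%

(1 + r/12)^132 = 2,700/1,750 = 1.54286.
1 + r/12 = 1.54286^(1/132) ≈ 1.003291, so r/12 ≈ 0.00329052.
r ≈ 12·0.00329052 = 3.94863%.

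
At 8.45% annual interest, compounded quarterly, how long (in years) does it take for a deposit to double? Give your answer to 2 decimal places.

(1 + 0.021125)^(4t) = 2.
4t = ln 2 / ln(1 + 0.021125) ≈ 0.69315/0.020905 ≈ 33.1571.
t ≈ 8.2893.

8.29 years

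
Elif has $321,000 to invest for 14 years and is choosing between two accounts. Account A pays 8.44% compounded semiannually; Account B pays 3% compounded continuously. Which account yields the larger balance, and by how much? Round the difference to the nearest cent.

Account A, by $532,707.14

Account A growth factor: (1 + 0.0422)^28 ≈ 3.181485346403; balance ≈ 1,021,256.7962.
Account B growth factor: e^(0.03·14) = e^0.42 ≈ 1.52196155562; balance ≈ 488,549.6594.
Account A is larger by 532,707.1368.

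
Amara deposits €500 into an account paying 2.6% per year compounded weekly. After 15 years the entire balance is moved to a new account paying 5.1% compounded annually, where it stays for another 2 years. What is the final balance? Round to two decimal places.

Phase 1: 500·(1 + 0.0005)^780 ≈ 738.4184.
Phase 2: 738.4184·(1 + 0.051)^2 ≈ 815.6577.

€815.66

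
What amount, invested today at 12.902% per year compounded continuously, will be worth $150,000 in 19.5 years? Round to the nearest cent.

P = A·e^(−rt) = 150,000·e^(−2.51589).
e^(−2.51589) ≈ 0.0807909762311, so P ≈ 12,118.6464.

$12,118.65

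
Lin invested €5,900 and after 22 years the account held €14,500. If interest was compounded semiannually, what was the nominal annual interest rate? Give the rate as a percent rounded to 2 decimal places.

4.13%

The 44-period growth factor is 14,500/5,900 = 2.45763.
r/2 = 2.45763^(1/44) − 1 ≈ 0.0206465, so r ≈ 2·0.0206465 = 4.12931%.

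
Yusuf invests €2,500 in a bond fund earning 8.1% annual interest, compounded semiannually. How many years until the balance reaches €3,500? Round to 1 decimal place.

(1 + 0.0405)^(2t) = 3,500/2,500 = 1.4.
2t·ln(1 + 0.0405) = ln(1.4); 2t = 0.33647/0.0397014 ≈ 8.4751.
t ≈ 4.2375 years.

4.2 years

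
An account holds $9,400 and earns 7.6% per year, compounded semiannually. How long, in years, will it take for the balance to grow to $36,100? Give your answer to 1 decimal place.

18.0 years

We need (1 + 0.038)^(2t) = 3.8404, so 2t = ln 3.8404 / ln 1.038 ≈ 36.0787.
t ≈ 36.0787/2 = 18.0393 years.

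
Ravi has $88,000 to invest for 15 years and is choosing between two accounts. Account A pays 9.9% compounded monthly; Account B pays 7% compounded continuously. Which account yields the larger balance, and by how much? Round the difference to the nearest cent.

Account A, by $134,683.95

A: (1 + 0.00825)^180 ≈ 4.38815058307, so 88,000 × 4.38815058307 ≈ 386,157.2513.
B: e^(0.07·15) = e^1.05 ≈ 2.85765111806, so 88,000 × 2.85765111806 ≈ 251,473.2984.
Difference ≈ 134,683.9529 in favor of A.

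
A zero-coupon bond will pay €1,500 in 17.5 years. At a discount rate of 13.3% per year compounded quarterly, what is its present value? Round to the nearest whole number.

Periodic rate = 13.3%/4 = 0.03325; 70 periods.
P = 1,500/(1 + 0.03325)^70 ≈ 1,500/9.871405146 ≈ 151.9541.

€152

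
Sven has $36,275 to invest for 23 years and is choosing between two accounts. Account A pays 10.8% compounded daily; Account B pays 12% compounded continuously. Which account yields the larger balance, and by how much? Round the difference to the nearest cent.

Account B, by $138,393.55

A: (1 + 0.108/365)^8395 ≈ 11.984720857, so 36,275 × 11.984720857 ≈ 434,745.7491.
B: e^(0.12·23) = e^2.76 ≈ 15.7998429483, so 36,275 × 15.7998429483 ≈ 573,139.3029.
Difference ≈ 138,393.5539 in favor of B.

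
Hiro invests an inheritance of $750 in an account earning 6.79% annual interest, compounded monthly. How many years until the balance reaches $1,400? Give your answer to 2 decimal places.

9.22 years

We need (1 + 0.00565833)^(12t) = 1.8667, so 12t = ln 1.8667 / ln 1.005658 ≈ 110.6189.
t ≈ 110.6189/12 = 9.2182 years.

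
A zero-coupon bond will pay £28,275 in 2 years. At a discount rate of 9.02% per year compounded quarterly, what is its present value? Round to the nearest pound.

Growth factor = (1 + 0.02255)^8 ≈ 1.1952986374.
P = 28,275/1.1952986374 ≈ 23,655.1763.

£23,655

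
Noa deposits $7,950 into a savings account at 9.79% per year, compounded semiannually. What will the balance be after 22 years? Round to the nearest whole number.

Growth factor = (1 + 0.04895)^44 ≈ 8.1886185529.
A ≈ 7,950 × 8.1886185529 ≈ 65,099.5175.

$65,100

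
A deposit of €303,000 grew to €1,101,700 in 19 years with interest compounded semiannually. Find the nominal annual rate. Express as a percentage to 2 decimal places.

The 38-period growth factor is 1,101,700/303,000 = 3.63597.
r/2 = 3.63597^(1/38) − 1 ≈ 0.034554, so r ≈ 2·0.034554 = 6.91081%.

6.91%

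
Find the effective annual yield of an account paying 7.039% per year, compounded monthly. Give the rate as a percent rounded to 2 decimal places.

7.27%

One year is 12 periods at 0.00586583 each: (1 + 0.00586583)^12 ≈ 1.072706.
EAR = 1.072706 − 1 ≈ 7.27059%.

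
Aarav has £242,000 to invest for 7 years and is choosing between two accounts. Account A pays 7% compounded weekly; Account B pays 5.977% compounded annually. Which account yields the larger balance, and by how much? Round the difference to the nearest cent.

Account A growth factor: (1 + 0.07/52)^364 ≈ 1.63177844076; balance ≈ 394,890.3827.
Account B growth factor: (1 + 0.05977)^7 ≈ 1.50134792932; balance ≈ 363,326.1989.
Account A is larger by 31,564.1838.

Account A, by £31,564.18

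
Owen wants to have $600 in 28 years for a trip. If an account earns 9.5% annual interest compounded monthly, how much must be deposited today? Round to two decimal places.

$42.41

Growth factor = (1 + 0.095/12)^336 ≈ 14.1473323.
P = 600/14.1473323 ≈ 42.4108.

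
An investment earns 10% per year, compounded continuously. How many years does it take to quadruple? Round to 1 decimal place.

13.9 years

e^(0.1t) = 4, so 0.1t = ln 4 ≈ 1.3863.
t ≈ 1.3863/0.1 ≈ 13.8629.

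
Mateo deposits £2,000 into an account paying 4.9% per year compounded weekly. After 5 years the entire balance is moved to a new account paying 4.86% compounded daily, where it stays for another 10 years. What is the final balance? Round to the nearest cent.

£4,153.70

Phase 1: 2,000·(1 + 0.049/52)^260 ≈ 2,554.9479.
Phase 2: 2,554.9479·(1 + 0.0486/365)^3650 ≈ 4,153.6999.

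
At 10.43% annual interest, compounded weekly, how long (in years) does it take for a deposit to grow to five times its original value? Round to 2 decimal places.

15.45 years

(1 + 0.00200577)^(52t) = 5.
52t = ln 5 / ln(1 + 0.00200577) ≈ 1.6094/0.00200376 ≈ 803.2088.
t ≈ 15.4463.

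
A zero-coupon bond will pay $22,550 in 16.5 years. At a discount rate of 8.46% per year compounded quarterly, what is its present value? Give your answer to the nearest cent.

Periodic rate = 8.46%/4 = 0.02115; 66 periods.
P = 22,550/(1 + 0.02115)^66 ≈ 22,550/3.9802445015 ≈ 5,665.4811.

$5,665.48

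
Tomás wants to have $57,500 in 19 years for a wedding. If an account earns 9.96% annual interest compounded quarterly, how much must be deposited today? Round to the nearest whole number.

$8,869

Growth factor = (1 + 0.0249)^76 ≈ 6.4832605882.
P = 57,500/6.4832605882 ≈ 8,868.9941.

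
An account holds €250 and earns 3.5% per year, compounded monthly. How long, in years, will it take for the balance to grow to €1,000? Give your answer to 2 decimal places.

(1 + 0.00291667)^(12t) = 1,000/250 = 4.
12t·ln(1 + 0.00291667) = ln(4); 12t = 1.3863/0.00291242 ≈ 475.9937.
t ≈ 39.6661 years.

39.67 years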